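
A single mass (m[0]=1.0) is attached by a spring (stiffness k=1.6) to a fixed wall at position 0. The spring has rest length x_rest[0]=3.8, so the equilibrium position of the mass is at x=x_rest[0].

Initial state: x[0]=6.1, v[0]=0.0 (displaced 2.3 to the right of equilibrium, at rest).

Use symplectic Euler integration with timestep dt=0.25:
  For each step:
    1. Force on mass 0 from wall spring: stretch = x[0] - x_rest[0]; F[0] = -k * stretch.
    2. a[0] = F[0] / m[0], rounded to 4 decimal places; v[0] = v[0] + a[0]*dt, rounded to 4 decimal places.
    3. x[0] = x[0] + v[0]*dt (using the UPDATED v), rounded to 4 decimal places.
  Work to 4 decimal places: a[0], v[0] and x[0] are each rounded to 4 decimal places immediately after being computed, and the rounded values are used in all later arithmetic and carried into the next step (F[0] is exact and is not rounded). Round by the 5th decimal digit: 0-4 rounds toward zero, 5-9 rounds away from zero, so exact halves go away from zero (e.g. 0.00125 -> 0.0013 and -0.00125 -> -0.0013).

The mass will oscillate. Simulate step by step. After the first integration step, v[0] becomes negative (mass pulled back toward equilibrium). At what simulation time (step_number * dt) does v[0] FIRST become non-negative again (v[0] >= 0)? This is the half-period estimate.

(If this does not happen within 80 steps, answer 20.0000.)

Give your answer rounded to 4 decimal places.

Answer: 2.5000

Derivation:
Step 0: x=[6.1000] v=[0.0000]
Step 1: x=[5.8700] v=[-0.9200]
Step 2: x=[5.4330] v=[-1.7480]
Step 3: x=[4.8327] v=[-2.4012]
Step 4: x=[4.1291] v=[-2.8143]
Step 5: x=[3.3926] v=[-2.9460]
Step 6: x=[2.6968] v=[-2.7831]
Step 7: x=[2.1114] v=[-2.3418]
Step 8: x=[1.6948] v=[-1.6664]
Step 9: x=[1.4887] v=[-0.8243]
Step 10: x=[1.5138] v=[0.1002]
First v>=0 after going negative at step 10, time=2.5000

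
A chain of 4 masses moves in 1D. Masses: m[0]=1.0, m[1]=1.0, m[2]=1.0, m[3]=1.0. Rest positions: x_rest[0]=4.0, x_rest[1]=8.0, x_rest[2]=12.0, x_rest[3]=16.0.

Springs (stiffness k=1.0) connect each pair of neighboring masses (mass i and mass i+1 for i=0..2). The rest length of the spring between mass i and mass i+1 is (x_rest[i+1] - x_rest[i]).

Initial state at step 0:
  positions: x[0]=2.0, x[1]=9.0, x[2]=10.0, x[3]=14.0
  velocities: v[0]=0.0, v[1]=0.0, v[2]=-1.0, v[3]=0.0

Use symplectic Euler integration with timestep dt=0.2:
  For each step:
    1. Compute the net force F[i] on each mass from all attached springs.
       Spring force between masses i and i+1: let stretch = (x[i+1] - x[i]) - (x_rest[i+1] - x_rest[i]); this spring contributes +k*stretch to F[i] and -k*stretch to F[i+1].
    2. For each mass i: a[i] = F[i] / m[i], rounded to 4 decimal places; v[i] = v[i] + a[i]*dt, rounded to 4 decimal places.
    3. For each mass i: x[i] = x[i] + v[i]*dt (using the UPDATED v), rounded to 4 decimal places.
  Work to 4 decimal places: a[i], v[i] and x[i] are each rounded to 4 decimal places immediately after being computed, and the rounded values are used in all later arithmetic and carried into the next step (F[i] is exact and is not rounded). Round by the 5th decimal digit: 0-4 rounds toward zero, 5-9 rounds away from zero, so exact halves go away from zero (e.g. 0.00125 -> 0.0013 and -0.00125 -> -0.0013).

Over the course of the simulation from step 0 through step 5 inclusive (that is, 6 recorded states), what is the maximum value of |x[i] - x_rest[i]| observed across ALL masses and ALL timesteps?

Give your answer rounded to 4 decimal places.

Answer: 2.0800

Derivation:
Step 0: x=[2.0000 9.0000 10.0000 14.0000] v=[0.0000 0.0000 -1.0000 0.0000]
Step 1: x=[2.1200 8.7600 9.9200 14.0000] v=[0.6000 -1.2000 -0.4000 0.0000]
Step 2: x=[2.3456 8.3008 9.9568 13.9968] v=[1.1280 -2.2960 0.1840 -0.0160]
Step 3: x=[2.6494 7.6696 10.0890 13.9920] v=[1.5190 -3.1558 0.6608 -0.0240]
Step 4: x=[2.9940 6.9344 10.2805 13.9911] v=[1.7230 -3.6760 0.9575 -0.0046]
Step 5: x=[3.3362 6.1754 10.4866 14.0018] v=[1.7111 -3.7949 1.0304 0.0533]
Max displacement = 2.0800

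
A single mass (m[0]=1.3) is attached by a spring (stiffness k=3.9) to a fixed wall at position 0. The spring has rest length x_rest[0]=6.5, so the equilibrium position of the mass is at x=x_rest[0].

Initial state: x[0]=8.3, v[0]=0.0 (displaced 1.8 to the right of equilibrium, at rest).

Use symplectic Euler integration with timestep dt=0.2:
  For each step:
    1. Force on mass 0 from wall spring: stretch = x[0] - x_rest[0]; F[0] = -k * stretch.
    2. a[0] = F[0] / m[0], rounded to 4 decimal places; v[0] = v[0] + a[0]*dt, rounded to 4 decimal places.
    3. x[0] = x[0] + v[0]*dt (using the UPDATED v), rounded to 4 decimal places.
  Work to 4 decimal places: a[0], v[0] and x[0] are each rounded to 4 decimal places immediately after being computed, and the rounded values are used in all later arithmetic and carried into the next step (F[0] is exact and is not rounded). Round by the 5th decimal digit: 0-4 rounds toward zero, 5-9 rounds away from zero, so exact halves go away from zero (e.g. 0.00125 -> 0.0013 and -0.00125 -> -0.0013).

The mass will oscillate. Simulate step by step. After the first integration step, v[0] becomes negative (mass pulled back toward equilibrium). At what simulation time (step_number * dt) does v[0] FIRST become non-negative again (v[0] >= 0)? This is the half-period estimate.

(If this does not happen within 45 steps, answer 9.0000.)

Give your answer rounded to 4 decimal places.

Answer: 2.0000

Derivation:
Step 0: x=[8.3000] v=[0.0000]
Step 1: x=[8.0840] v=[-1.0800]
Step 2: x=[7.6779] v=[-2.0304]
Step 3: x=[7.1305] v=[-2.7371]
Step 4: x=[6.5074] v=[-3.1154]
Step 5: x=[5.8834] v=[-3.1198]
Step 6: x=[5.3334] v=[-2.7498]
Step 7: x=[4.9234] v=[-2.0498]
Step 8: x=[4.7026] v=[-1.1038]
Step 9: x=[4.6975] v=[-0.0254]
Step 10: x=[4.9087] v=[1.0561]
First v>=0 after going negative at step 10, time=2.0000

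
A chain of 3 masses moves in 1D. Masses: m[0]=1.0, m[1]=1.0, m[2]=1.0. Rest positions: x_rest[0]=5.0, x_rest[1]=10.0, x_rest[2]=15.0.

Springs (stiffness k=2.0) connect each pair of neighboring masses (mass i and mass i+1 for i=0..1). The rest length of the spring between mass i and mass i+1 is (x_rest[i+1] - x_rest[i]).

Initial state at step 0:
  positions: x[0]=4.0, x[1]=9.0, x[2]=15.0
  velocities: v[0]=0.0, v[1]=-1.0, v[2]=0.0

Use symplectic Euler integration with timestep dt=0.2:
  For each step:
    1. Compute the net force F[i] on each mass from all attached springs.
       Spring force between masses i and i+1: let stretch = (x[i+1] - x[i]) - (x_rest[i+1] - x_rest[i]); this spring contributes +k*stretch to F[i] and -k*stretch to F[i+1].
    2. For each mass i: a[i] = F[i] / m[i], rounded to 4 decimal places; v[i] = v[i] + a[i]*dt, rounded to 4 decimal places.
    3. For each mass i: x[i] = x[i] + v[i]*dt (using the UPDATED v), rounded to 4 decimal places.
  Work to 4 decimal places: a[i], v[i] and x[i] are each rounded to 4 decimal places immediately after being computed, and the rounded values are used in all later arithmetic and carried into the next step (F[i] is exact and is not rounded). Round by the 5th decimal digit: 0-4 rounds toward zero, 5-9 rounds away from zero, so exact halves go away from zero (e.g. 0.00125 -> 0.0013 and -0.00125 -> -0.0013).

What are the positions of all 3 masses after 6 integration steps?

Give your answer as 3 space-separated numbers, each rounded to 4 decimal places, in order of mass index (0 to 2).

Step 0: x=[4.0000 9.0000 15.0000] v=[0.0000 -1.0000 0.0000]
Step 1: x=[4.0000 8.8800 14.9200] v=[0.0000 -0.6000 -0.4000]
Step 2: x=[3.9904 8.8528 14.7568] v=[-0.0480 -0.1360 -0.8160]
Step 3: x=[3.9698 8.9089 14.5213] v=[-0.1030 0.2806 -1.1776]
Step 4: x=[3.9443 9.0189 14.2368] v=[-0.1274 0.5499 -1.4226]
Step 5: x=[3.9248 9.1403 13.9348] v=[-0.0976 0.6072 -1.5098]
Step 6: x=[3.9225 9.2281 13.6493] v=[-0.0114 0.4388 -1.4276]

Answer: 3.9225 9.2281 13.6493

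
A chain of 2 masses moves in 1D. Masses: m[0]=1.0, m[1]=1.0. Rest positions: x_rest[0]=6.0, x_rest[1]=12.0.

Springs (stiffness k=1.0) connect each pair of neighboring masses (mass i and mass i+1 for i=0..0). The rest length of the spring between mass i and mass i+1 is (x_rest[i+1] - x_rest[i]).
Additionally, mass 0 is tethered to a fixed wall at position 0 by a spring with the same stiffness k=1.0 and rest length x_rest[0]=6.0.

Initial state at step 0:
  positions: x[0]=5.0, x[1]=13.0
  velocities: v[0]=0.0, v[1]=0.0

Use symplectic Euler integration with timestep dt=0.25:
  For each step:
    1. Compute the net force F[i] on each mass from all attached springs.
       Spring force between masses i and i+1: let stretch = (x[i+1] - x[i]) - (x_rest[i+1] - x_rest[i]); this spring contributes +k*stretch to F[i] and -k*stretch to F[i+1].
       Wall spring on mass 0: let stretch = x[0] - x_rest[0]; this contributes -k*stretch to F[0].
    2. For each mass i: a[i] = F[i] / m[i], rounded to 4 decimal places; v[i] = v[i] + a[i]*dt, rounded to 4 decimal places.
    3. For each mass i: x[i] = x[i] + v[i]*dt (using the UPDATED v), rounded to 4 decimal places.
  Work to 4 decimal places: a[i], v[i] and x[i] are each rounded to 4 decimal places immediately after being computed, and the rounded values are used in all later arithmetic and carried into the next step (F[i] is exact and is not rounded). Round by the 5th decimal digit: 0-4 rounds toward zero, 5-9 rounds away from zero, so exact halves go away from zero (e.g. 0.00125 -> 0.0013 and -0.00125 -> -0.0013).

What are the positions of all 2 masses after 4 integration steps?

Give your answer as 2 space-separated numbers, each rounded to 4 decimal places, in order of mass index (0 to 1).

Step 0: x=[5.0000 13.0000] v=[0.0000 0.0000]
Step 1: x=[5.1875 12.8750] v=[0.7500 -0.5000]
Step 2: x=[5.5313 12.6445] v=[1.3750 -0.9219]
Step 3: x=[5.9739 12.3445] v=[1.7705 -1.2002]
Step 4: x=[6.4413 12.0213] v=[1.8697 -1.2929]

Answer: 6.4413 12.0213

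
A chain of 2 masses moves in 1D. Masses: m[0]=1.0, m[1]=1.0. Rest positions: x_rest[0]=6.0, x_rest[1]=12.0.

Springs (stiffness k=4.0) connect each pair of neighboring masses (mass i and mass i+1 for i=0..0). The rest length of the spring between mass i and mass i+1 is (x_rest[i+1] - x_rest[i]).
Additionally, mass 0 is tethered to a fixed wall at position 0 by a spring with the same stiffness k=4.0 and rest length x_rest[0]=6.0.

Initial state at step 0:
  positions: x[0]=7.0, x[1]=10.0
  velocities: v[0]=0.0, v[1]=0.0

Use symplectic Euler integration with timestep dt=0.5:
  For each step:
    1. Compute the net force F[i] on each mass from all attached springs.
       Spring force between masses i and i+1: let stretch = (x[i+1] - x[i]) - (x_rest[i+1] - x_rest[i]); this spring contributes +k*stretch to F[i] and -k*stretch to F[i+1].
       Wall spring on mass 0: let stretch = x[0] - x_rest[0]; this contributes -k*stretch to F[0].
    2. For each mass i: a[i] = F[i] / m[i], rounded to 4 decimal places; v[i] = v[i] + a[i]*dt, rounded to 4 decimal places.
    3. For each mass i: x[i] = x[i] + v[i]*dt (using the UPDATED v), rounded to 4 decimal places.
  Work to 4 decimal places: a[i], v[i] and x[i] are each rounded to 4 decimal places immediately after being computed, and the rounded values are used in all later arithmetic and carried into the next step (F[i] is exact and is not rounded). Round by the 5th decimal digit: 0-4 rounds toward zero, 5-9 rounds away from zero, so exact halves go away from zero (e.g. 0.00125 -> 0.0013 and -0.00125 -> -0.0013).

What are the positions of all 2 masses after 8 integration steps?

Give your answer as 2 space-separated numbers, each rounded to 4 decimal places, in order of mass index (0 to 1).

Answer: 3.0000 13.0000

Derivation:
Step 0: x=[7.0000 10.0000] v=[0.0000 0.0000]
Step 1: x=[3.0000 13.0000] v=[-8.0000 6.0000]
Step 2: x=[6.0000 12.0000] v=[6.0000 -2.0000]
Step 3: x=[9.0000 11.0000] v=[6.0000 -2.0000]
Step 4: x=[5.0000 14.0000] v=[-8.0000 6.0000]
Step 5: x=[5.0000 14.0000] v=[0.0000 0.0000]
Step 6: x=[9.0000 11.0000] v=[8.0000 -6.0000]
Step 7: x=[6.0000 12.0000] v=[-6.0000 2.0000]
Step 8: x=[3.0000 13.0000] v=[-6.0000 2.0000]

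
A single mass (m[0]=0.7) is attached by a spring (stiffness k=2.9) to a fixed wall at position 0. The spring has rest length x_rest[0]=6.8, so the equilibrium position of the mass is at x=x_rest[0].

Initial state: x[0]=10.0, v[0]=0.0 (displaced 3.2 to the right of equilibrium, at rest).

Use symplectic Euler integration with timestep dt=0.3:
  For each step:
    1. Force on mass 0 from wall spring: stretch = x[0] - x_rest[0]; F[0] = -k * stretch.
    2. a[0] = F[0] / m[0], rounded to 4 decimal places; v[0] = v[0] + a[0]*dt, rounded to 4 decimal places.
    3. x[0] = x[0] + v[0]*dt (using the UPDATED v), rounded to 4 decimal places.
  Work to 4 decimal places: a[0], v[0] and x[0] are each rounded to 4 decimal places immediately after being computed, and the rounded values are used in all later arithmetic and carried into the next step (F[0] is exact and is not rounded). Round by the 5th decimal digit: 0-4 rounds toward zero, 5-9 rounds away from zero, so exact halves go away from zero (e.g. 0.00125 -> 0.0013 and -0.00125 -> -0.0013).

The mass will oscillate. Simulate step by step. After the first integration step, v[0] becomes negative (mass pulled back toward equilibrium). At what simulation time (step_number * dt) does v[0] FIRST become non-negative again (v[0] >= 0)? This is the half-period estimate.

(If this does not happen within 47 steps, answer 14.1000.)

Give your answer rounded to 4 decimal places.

Answer: 1.8000

Derivation:
Step 0: x=[10.0000] v=[0.0000]
Step 1: x=[8.8069] v=[-3.9771]
Step 2: x=[6.8655] v=[-6.4714]
Step 3: x=[4.8997] v=[-6.5528]
Step 4: x=[3.6424] v=[-4.1910]
Step 5: x=[3.5624] v=[-0.2666]
Step 6: x=[4.6896] v=[3.7573]
First v>=0 after going negative at step 6, time=1.8000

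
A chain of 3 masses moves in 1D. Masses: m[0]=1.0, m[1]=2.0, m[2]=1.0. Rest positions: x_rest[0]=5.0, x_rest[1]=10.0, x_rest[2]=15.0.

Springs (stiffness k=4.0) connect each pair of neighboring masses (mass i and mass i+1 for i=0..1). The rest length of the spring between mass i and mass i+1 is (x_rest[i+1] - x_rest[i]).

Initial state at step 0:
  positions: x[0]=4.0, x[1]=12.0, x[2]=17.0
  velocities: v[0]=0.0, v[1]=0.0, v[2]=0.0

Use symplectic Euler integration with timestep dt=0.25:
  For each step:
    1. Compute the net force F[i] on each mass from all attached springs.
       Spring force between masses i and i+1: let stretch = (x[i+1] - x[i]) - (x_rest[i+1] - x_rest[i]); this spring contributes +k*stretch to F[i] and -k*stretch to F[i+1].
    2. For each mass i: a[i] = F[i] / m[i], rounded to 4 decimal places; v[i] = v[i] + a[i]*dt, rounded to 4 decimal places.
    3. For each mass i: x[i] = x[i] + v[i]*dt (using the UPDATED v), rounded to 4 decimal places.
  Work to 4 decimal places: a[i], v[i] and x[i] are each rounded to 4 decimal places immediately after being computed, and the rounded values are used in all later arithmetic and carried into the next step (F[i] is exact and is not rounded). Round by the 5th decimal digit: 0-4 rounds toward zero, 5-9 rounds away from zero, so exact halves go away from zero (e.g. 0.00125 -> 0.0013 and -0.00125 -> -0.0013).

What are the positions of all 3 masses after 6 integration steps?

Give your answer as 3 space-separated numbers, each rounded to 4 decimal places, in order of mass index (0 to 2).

Answer: 7.7951 11.2384 14.7285

Derivation:
Step 0: x=[4.0000 12.0000 17.0000] v=[0.0000 0.0000 0.0000]
Step 1: x=[4.7500 11.6250 17.0000] v=[3.0000 -1.5000 0.0000]
Step 2: x=[5.9688 11.0625 16.9063] v=[4.8750 -2.2500 -0.3750]
Step 3: x=[7.2110 10.5938 16.6016] v=[4.9687 -1.8750 -1.2188]
Step 4: x=[8.0489 10.4532 16.0450] v=[3.3515 -0.5625 -2.2266]
Step 5: x=[8.2379 10.7110 15.3404] v=[0.7558 1.0313 -2.8184]
Step 6: x=[7.7951 11.2384 14.7285] v=[-1.7711 2.1095 -2.4478]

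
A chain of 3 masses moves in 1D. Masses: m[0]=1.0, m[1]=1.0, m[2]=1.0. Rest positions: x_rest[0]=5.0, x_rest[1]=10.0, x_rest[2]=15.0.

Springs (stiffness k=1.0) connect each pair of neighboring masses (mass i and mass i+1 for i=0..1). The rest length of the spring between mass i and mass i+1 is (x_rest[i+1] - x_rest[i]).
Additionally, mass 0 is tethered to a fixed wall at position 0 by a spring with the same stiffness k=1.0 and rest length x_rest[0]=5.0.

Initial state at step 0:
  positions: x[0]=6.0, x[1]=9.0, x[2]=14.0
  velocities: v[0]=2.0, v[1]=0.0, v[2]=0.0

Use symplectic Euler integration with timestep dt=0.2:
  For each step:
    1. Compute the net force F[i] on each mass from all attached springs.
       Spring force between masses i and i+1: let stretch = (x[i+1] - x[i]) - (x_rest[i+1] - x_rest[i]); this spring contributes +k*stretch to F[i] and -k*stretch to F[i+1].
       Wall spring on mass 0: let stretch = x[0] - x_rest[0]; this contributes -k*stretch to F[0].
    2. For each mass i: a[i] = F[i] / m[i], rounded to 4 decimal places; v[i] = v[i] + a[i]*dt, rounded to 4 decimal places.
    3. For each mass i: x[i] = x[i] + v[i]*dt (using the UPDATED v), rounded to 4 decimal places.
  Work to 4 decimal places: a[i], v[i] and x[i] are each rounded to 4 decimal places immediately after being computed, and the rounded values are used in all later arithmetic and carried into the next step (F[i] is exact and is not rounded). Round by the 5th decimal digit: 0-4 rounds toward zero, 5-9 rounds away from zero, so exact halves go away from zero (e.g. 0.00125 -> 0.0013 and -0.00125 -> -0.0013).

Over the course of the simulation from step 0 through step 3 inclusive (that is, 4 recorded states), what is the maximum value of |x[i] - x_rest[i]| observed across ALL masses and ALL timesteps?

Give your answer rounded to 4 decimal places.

Step 0: x=[6.0000 9.0000 14.0000] v=[2.0000 0.0000 0.0000]
Step 1: x=[6.2800 9.0800 14.0000] v=[1.4000 0.4000 0.0000]
Step 2: x=[6.4208 9.2448 14.0032] v=[0.7040 0.8240 0.0160]
Step 3: x=[6.4177 9.4870 14.0161] v=[-0.0154 1.2109 0.0643]
Max displacement = 1.4208

Answer: 1.4208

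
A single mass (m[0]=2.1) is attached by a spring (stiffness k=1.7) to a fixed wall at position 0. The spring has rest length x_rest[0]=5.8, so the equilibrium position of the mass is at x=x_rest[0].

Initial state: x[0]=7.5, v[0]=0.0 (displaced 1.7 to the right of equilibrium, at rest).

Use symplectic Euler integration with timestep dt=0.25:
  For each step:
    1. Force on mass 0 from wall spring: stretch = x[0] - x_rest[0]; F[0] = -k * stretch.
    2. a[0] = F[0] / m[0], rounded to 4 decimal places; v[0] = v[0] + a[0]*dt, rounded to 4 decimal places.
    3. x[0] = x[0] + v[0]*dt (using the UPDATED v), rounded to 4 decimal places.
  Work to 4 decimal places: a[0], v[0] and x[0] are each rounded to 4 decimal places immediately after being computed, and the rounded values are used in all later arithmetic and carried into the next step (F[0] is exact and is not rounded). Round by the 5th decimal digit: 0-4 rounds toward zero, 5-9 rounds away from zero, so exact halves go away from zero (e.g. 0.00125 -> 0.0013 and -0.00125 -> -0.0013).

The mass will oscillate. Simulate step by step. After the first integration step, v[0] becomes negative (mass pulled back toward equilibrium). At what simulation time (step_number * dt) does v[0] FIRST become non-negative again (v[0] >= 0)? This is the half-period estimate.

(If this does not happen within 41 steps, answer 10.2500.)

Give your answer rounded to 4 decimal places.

Step 0: x=[7.5000] v=[0.0000]
Step 1: x=[7.4140] v=[-0.3441]
Step 2: x=[7.2463] v=[-0.6708]
Step 3: x=[7.0054] v=[-0.9635]
Step 4: x=[6.7035] v=[-1.2075]
Step 5: x=[6.3559] v=[-1.3904]
Step 6: x=[5.9802] v=[-1.5029]
Step 7: x=[5.5954] v=[-1.5394]
Step 8: x=[5.2209] v=[-1.4980]
Step 9: x=[4.8757] v=[-1.3808]
Step 10: x=[4.5773] v=[-1.1938]
Step 11: x=[4.3407] v=[-0.9464]
Step 12: x=[4.1779] v=[-0.6511]
Step 13: x=[4.0972] v=[-0.3228]
Step 14: x=[4.1027] v=[0.0218]
First v>=0 after going negative at step 14, time=3.5000

Answer: 3.5000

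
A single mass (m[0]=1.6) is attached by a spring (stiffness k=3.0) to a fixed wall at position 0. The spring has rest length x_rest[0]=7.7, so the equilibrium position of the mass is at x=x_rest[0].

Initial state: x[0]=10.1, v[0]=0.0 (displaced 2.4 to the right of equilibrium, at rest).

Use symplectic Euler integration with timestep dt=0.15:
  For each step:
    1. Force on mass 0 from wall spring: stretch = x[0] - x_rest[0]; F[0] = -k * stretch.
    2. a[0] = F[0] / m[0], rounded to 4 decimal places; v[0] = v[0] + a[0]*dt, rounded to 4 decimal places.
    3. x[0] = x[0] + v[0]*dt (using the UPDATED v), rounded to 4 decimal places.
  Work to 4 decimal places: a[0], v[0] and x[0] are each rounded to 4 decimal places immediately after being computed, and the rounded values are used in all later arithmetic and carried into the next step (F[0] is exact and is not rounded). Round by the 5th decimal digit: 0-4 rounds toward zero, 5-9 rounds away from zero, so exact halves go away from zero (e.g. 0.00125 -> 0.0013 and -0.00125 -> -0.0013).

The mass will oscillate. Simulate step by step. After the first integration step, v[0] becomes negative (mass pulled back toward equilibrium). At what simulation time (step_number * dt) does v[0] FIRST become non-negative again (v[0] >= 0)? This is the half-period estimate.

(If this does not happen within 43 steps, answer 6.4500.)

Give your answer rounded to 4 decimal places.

Answer: 2.4000

Derivation:
Step 0: x=[10.1000] v=[0.0000]
Step 1: x=[9.9988] v=[-0.6750]
Step 2: x=[9.8006] v=[-1.3215]
Step 3: x=[9.5138] v=[-1.9123]
Step 4: x=[9.1504] v=[-2.4224]
Step 5: x=[8.7259] v=[-2.8303]
Step 6: x=[8.2581] v=[-3.1188]
Step 7: x=[7.7667] v=[-3.2758]
Step 8: x=[7.2725] v=[-3.2946]
Step 9: x=[6.7963] v=[-3.1744]
Step 10: x=[6.3583] v=[-2.9202]
Step 11: x=[5.9769] v=[-2.5428]
Step 12: x=[5.6682] v=[-2.0582]
Step 13: x=[5.4452] v=[-1.4868]
Step 14: x=[5.3173] v=[-0.8526]
Step 15: x=[5.2899] v=[-0.1825]
Step 16: x=[5.3642] v=[0.4953]
First v>=0 after going negative at step 16, time=2.4000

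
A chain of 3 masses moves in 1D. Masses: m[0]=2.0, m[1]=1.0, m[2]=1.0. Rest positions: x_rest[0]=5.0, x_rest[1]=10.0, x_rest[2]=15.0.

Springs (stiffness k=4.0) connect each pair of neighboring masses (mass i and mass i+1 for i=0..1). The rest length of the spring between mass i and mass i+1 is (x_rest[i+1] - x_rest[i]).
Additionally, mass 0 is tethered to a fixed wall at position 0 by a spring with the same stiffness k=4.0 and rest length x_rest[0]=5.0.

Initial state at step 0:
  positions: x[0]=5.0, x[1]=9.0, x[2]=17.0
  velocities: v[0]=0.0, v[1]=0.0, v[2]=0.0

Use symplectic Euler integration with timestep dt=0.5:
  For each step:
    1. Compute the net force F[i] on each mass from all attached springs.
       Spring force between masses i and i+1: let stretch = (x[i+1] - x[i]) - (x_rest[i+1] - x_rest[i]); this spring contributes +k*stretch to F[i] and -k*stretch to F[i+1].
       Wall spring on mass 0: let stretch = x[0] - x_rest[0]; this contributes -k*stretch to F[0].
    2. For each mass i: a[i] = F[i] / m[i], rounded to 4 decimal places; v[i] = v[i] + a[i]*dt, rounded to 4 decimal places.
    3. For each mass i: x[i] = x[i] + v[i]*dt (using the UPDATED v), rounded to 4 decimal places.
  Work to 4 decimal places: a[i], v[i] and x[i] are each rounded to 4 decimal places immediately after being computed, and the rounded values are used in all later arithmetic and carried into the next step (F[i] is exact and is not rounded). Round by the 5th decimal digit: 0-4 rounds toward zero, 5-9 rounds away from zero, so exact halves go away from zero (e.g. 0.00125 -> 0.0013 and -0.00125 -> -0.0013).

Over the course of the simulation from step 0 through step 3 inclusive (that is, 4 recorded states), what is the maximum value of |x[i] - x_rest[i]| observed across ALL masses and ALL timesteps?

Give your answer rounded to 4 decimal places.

Step 0: x=[5.0000 9.0000 17.0000] v=[0.0000 0.0000 0.0000]
Step 1: x=[4.5000 13.0000 14.0000] v=[-1.0000 8.0000 -6.0000]
Step 2: x=[6.0000 9.5000 15.0000] v=[3.0000 -7.0000 2.0000]
Step 3: x=[6.2500 8.0000 15.5000] v=[0.5000 -3.0000 1.0000]
Max displacement = 3.0000

Answer: 3.0000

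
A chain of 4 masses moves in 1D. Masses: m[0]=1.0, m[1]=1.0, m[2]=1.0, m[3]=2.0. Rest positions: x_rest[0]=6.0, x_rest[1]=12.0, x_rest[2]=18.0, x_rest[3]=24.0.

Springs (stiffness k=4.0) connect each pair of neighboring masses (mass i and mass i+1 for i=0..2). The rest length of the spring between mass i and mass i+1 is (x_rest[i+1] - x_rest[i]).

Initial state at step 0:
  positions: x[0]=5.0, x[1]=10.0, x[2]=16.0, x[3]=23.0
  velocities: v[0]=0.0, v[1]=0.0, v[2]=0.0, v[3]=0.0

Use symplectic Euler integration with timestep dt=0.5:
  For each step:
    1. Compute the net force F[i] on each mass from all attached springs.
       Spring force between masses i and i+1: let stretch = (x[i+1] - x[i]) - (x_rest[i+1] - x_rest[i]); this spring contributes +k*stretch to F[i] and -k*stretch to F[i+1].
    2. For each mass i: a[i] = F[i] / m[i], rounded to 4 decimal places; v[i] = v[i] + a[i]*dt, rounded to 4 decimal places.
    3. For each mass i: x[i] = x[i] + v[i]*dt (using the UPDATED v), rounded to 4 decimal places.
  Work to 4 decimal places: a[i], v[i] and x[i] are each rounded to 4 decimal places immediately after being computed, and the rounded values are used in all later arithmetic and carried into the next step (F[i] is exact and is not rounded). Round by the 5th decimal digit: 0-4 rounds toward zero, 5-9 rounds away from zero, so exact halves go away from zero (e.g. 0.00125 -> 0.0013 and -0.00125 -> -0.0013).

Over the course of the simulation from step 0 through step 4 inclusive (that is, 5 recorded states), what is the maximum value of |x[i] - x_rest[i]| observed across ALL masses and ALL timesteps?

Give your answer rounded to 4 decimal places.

Step 0: x=[5.0000 10.0000 16.0000 23.0000] v=[0.0000 0.0000 0.0000 0.0000]
Step 1: x=[4.0000 11.0000 17.0000 22.5000] v=[-2.0000 2.0000 2.0000 -1.0000]
Step 2: x=[4.0000 11.0000 17.5000 22.2500] v=[0.0000 0.0000 1.0000 -0.5000]
Step 3: x=[5.0000 10.5000 16.2500 22.6250] v=[2.0000 -1.0000 -2.5000 0.7500]
Step 4: x=[5.5000 10.2500 15.6250 22.8125] v=[1.0000 -0.5000 -1.2500 0.3750]
Max displacement = 2.3750

Answer: 2.3750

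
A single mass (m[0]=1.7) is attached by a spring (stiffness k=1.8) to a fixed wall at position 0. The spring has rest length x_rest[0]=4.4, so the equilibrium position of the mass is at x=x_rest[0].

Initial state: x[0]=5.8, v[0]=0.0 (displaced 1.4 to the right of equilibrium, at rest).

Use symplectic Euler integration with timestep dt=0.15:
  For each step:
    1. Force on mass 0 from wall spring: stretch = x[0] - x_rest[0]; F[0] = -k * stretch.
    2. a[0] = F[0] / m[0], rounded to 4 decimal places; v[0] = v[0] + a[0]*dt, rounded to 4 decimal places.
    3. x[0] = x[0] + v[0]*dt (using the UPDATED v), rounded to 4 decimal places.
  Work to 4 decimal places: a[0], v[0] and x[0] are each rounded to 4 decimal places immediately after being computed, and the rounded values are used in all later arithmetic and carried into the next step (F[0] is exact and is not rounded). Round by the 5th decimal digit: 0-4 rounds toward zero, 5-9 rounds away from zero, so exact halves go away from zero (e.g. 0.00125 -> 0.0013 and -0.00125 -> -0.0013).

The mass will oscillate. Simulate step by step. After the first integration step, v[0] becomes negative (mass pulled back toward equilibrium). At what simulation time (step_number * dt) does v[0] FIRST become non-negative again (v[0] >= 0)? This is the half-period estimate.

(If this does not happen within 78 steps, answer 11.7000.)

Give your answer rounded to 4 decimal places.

Step 0: x=[5.8000] v=[0.0000]
Step 1: x=[5.7666] v=[-0.2224]
Step 2: x=[5.7007] v=[-0.4395]
Step 3: x=[5.6038] v=[-0.6461]
Step 4: x=[5.4782] v=[-0.8373]
Step 5: x=[5.3269] v=[-1.0085]
Step 6: x=[5.1535] v=[-1.1557]
Step 7: x=[4.9622] v=[-1.2754]
Step 8: x=[4.7575] v=[-1.3647]
Step 9: x=[4.5443] v=[-1.4215]
Step 10: x=[4.3276] v=[-1.4444]
Step 11: x=[4.1127] v=[-1.4329]
Step 12: x=[3.9046] v=[-1.3873]
Step 13: x=[3.7083] v=[-1.3086]
Step 14: x=[3.5285] v=[-1.1987]
Step 15: x=[3.3695] v=[-1.0603]
Step 16: x=[3.2350] v=[-0.8966]
Step 17: x=[3.1283] v=[-0.7116]
Step 18: x=[3.0519] v=[-0.5096]
Step 19: x=[3.0076] v=[-0.2955]
Step 20: x=[2.9964] v=[-0.0744]
Step 21: x=[3.0187] v=[0.1485]
First v>=0 after going negative at step 21, time=3.1500

Answer: 3.1500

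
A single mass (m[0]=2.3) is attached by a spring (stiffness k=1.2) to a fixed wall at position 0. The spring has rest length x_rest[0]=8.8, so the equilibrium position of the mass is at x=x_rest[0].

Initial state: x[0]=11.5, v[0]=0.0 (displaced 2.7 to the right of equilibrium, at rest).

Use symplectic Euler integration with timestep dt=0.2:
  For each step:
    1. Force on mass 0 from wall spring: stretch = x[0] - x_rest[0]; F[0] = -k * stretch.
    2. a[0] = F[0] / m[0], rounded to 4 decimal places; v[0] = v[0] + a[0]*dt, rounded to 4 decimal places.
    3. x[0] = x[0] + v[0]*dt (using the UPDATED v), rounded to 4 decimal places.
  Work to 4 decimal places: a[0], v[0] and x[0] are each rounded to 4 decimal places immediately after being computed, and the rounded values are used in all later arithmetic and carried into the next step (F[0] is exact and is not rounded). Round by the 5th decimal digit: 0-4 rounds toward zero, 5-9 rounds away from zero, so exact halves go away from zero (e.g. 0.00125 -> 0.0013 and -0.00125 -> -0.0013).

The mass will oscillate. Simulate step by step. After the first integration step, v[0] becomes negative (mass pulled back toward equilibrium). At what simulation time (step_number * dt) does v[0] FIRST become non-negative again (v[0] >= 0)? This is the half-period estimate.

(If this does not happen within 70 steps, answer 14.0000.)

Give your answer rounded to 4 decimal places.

Step 0: x=[11.5000] v=[0.0000]
Step 1: x=[11.4437] v=[-0.2817]
Step 2: x=[11.3322] v=[-0.5576]
Step 3: x=[11.1678] v=[-0.8218]
Step 4: x=[10.9540] v=[-1.0689]
Step 5: x=[10.6953] v=[-1.2937]
Step 6: x=[10.3970] v=[-1.4915]
Step 7: x=[10.0654] v=[-1.6581]
Step 8: x=[9.7074] v=[-1.7901]
Step 9: x=[9.3304] v=[-1.8848]
Step 10: x=[8.9424] v=[-1.9401]
Step 11: x=[8.5514] v=[-1.9550]
Step 12: x=[8.1656] v=[-1.9291]
Step 13: x=[7.7930] v=[-1.8629]
Step 14: x=[7.4414] v=[-1.7578]
Step 15: x=[7.1182] v=[-1.6160]
Step 16: x=[6.8301] v=[-1.4405]
Step 17: x=[6.5831] v=[-1.2349]
Step 18: x=[6.3824] v=[-1.0036]
Step 19: x=[6.2321] v=[-0.7513]
Step 20: x=[6.1354] v=[-0.4833]
Step 21: x=[6.0943] v=[-0.2053]
Step 22: x=[6.1097] v=[0.0770]
First v>=0 after going negative at step 22, time=4.4000

Answer: 4.4000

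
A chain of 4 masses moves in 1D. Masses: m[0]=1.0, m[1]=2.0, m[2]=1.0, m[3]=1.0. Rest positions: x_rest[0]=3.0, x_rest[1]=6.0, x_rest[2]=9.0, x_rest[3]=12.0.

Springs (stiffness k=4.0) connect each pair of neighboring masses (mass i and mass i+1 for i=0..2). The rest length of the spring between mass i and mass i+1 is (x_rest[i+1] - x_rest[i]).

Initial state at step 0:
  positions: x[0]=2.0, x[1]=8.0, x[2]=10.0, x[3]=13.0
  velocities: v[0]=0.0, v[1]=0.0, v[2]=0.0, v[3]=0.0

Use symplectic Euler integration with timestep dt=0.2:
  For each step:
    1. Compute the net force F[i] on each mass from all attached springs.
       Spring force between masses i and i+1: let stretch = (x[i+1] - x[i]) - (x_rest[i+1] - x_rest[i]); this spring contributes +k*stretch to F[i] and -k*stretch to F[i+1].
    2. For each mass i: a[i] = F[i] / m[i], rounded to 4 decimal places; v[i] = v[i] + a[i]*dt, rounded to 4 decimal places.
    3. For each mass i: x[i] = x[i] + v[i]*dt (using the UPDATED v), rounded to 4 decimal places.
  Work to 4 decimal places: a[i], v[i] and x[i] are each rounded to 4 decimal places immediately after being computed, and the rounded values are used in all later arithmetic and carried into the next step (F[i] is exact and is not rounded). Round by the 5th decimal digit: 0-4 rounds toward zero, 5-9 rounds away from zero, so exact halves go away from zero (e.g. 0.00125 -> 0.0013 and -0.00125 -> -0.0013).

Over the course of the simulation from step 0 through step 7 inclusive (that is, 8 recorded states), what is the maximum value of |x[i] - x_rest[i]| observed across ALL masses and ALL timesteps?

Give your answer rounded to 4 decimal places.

Answer: 2.7418

Derivation:
Step 0: x=[2.0000 8.0000 10.0000 13.0000] v=[0.0000 0.0000 0.0000 0.0000]
Step 1: x=[2.4800 7.6800 10.1600 13.0000] v=[2.4000 -1.6000 0.8000 0.0000]
Step 2: x=[3.3120 7.1424 10.3776 13.0256] v=[4.1600 -2.6880 1.0880 0.1280]
Step 3: x=[4.2769 6.5572 10.5012 13.1075] v=[4.8243 -2.9261 0.6182 0.4096]
Step 4: x=[5.1266 6.1051 10.4108 13.2524] v=[4.2485 -2.2606 -0.4520 0.7246]
Step 5: x=[5.6529 5.9192 10.0861 13.4227] v=[2.6313 -0.9297 -1.6233 0.8513]
Step 6: x=[5.7418 6.0453 9.6286 13.5391] v=[0.4443 0.6305 -2.2875 0.5820]
Step 7: x=[5.3992 6.4338 9.2235 13.5098] v=[-1.7129 1.9424 -2.0257 -0.1464]
Max displacement = 2.7418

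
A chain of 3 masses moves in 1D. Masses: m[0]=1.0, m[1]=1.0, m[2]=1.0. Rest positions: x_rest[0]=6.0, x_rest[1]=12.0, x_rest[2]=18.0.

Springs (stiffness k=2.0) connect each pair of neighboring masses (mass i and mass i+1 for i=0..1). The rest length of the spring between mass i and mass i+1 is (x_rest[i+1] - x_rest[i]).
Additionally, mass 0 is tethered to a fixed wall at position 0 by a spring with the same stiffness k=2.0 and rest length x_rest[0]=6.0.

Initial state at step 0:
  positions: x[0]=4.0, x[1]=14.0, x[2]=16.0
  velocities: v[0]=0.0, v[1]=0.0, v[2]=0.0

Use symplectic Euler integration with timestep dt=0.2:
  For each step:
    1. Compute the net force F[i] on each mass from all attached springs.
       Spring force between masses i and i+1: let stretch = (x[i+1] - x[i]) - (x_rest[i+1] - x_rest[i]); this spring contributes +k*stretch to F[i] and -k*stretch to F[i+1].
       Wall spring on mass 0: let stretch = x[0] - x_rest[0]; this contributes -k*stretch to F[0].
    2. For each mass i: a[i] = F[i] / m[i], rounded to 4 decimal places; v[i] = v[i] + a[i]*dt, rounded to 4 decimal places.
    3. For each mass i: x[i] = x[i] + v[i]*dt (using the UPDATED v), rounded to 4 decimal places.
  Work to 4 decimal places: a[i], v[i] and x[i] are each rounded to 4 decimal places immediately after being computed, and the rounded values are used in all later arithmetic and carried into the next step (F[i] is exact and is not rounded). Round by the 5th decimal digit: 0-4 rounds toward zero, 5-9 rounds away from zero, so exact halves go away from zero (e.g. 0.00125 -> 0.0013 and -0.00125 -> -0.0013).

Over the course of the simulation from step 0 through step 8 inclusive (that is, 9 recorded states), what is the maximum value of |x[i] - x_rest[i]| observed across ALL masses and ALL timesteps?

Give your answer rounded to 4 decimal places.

Step 0: x=[4.0000 14.0000 16.0000] v=[0.0000 0.0000 0.0000]
Step 1: x=[4.4800 13.3600 16.3200] v=[2.4000 -3.2000 1.6000]
Step 2: x=[5.3120 12.2464 16.8832] v=[4.1600 -5.5680 2.8160]
Step 3: x=[6.2738 10.9490 17.5555] v=[4.8090 -6.4870 3.3613]
Step 4: x=[7.1077 9.8061 18.1792] v=[4.1696 -5.7145 3.1187]
Step 5: x=[7.5889 9.1172 18.6131] v=[2.4059 -3.4446 2.1695]
Step 6: x=[7.5852 9.0657 18.7673] v=[-0.0183 -0.2576 0.7711]
Step 7: x=[7.0932 9.6719 18.6254] v=[-2.4602 3.0308 -0.7095]
Step 8: x=[6.2400 10.7880 18.2472] v=[-4.2660 5.5807 -1.8909]
Max displacement = 2.9343

Answer: 2.9343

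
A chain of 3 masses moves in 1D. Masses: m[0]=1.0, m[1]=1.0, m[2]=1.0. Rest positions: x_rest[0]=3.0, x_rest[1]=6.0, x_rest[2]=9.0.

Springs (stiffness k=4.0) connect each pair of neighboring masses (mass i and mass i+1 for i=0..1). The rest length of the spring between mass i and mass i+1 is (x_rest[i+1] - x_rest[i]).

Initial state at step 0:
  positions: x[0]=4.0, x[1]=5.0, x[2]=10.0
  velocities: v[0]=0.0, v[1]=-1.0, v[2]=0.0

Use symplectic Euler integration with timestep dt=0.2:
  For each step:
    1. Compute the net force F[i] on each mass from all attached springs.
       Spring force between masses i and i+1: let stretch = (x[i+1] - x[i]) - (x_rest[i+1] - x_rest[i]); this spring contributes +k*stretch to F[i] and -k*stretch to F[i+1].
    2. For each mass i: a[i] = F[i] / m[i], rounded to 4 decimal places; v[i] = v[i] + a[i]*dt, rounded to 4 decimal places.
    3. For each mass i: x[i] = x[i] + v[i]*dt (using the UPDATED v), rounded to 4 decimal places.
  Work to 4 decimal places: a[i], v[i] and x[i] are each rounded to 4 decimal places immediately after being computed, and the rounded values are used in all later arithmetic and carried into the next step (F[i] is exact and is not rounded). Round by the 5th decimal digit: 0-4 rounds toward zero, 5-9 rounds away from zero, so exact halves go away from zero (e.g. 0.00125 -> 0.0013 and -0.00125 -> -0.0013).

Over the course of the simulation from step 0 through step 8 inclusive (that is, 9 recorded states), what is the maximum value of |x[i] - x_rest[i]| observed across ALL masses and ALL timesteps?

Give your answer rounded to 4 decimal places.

Step 0: x=[4.0000 5.0000 10.0000] v=[0.0000 -1.0000 0.0000]
Step 1: x=[3.6800 5.4400 9.6800] v=[-1.6000 2.2000 -1.6000]
Step 2: x=[3.1616 6.2768 9.1616] v=[-2.5920 4.1840 -2.5920]
Step 3: x=[2.6616 7.0767 8.6616] v=[-2.4998 3.9997 -2.4998]
Step 4: x=[2.3881 7.4238 8.3881] v=[-1.3677 1.7355 -1.3677]
Step 5: x=[2.4403 7.1195 8.4403] v=[0.2609 -1.5216 0.2609]
Step 6: x=[2.7612 6.2778 8.7612] v=[1.6043 -4.2083 1.6043]
Step 7: x=[3.1647 5.2708 9.1647] v=[2.0176 -5.0349 2.0176]
Step 8: x=[3.4252 4.5499 9.4252] v=[1.3025 -3.6047 1.3025]
Max displacement = 1.4501

Answer: 1.4501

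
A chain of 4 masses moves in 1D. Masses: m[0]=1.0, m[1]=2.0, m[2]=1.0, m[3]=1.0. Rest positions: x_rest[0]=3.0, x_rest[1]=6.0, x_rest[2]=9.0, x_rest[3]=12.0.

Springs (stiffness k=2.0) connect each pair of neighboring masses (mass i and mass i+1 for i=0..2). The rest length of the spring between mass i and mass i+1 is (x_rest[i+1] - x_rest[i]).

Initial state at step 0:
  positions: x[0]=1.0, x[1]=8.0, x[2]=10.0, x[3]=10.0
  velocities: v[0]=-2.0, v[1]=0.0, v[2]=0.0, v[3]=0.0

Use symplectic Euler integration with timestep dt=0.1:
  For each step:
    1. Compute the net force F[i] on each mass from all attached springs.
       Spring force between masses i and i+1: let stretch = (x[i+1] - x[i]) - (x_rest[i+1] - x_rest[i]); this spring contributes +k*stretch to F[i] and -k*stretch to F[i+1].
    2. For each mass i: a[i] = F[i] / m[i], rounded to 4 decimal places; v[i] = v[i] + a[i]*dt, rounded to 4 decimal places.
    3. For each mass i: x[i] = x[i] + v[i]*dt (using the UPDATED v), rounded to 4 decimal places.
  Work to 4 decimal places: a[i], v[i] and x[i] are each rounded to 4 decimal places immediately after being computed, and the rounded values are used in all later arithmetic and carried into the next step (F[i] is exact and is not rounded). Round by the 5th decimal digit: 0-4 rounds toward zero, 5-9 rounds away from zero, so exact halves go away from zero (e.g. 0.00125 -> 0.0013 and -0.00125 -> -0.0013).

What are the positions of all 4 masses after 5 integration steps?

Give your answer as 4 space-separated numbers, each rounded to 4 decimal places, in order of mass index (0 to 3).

Answer: 1.1888 7.2596 9.4599 10.8322

Derivation:
Step 0: x=[1.0000 8.0000 10.0000 10.0000] v=[-2.0000 0.0000 0.0000 0.0000]
Step 1: x=[0.8800 7.9500 9.9600 10.0600] v=[-1.2000 -0.5000 -0.4000 0.6000]
Step 2: x=[0.8414 7.8494 9.8818 10.1780] v=[-0.3860 -1.0060 -0.7820 1.1800]
Step 3: x=[0.8830 7.6990 9.7689 10.3501] v=[0.4156 -1.5036 -1.1292 1.7208]
Step 4: x=[1.0009 7.5012 9.6262 10.5706] v=[1.1788 -1.9782 -1.4269 2.2046]
Step 5: x=[1.1888 7.2596 9.4599 10.8322] v=[1.8789 -2.4157 -1.6630 2.6157]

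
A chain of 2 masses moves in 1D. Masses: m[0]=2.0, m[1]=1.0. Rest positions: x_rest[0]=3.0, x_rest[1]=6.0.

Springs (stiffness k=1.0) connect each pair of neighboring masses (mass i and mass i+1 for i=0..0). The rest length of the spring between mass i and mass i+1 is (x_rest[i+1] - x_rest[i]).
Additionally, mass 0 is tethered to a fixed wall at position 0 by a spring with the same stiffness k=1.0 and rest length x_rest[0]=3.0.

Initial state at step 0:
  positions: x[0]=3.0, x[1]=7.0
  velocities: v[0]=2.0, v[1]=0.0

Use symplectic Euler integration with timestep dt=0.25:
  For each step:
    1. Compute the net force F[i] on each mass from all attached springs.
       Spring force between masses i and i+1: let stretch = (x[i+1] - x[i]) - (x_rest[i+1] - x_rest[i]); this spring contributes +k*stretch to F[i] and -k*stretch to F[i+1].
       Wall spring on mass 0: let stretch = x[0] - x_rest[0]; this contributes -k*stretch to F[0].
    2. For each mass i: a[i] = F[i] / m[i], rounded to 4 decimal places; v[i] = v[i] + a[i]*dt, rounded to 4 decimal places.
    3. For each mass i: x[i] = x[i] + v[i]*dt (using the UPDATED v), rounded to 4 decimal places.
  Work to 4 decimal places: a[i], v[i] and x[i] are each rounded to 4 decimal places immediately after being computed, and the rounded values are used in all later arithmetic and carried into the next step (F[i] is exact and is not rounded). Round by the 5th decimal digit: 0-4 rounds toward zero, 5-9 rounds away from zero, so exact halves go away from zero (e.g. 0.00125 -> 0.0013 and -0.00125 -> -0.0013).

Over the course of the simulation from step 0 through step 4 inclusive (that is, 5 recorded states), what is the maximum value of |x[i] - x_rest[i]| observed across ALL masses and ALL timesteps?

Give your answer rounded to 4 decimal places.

Answer: 1.9617

Derivation:
Step 0: x=[3.0000 7.0000] v=[2.0000 0.0000]
Step 1: x=[3.5313 6.9375] v=[2.1250 -0.2500]
Step 2: x=[4.0587 6.8496] v=[2.1094 -0.3516]
Step 3: x=[4.5464 6.7748] v=[1.9509 -0.2993]
Step 4: x=[4.9617 6.7482] v=[1.6612 -0.1064]
Max displacement = 1.9617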